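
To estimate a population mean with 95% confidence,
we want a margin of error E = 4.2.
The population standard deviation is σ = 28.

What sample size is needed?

Answer: n = 171

Derivation:
z_0.025 = 1.960
n = (z×σ/E)² = (1.960×28/4.2)²
n = 170.7378
Round up: n = 171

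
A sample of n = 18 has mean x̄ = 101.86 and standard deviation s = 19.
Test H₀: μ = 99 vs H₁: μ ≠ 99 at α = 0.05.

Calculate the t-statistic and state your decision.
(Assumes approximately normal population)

df = n - 1 = 17
SE = s/√n = 19/√18 = 4.4783
t = (x̄ - μ₀)/SE = (101.86 - 99)/4.4783 = 0.6386
Critical value: t_{0.025,17} = ±2.110
p-value ≈ 0.5316
Decision: fail to reject H₀

Answer: t = 0.6386, fail to reject H₀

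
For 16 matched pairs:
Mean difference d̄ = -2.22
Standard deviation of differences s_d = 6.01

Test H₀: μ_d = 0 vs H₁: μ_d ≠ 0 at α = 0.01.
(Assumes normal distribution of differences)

Answer: t = -1.4775, fail to reject H₀

Derivation:
df = n - 1 = 15
SE = s_d/√n = 6.01/√16 = 1.5025
t = d̄/SE = -2.22/1.5025 = -1.4775
Critical value: t_{0.005,15} = ±2.947
p-value ≈ 0.1602
Decision: fail to reject H₀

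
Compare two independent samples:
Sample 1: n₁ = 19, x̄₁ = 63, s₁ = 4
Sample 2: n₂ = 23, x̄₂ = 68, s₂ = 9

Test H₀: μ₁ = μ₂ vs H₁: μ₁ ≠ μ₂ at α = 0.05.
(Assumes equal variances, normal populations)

Answer: t = -2.2420, reject H₀

Derivation:
Pooled variance: s²_p = [18×4² + 22×9²]/(40) = 51.7500
s_p = 7.1937
SE = s_p×√(1/n₁ + 1/n₂) = 7.1937×√(1/19 + 1/23) = 2.2302
t = (x̄₁ - x̄₂)/SE = (63 - 68)/2.2302 = -2.2420
df = 40, t-critical = ±2.021
Decision: reject H₀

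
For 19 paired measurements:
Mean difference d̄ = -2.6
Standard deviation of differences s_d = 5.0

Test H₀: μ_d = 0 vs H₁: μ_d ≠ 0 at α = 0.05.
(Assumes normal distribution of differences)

Answer: t = -2.2666, reject H₀

Derivation:
df = n - 1 = 18
SE = s_d/√n = 5.0/√19 = 1.1471
t = d̄/SE = -2.6/1.1471 = -2.2666
Critical value: t_{0.025,18} = ±2.101
p-value ≈ 0.0360
Decision: reject H₀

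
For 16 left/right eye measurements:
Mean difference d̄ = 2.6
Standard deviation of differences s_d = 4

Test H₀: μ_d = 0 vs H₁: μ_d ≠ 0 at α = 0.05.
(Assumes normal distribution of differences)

Answer: t = 2.6000, reject H₀

Derivation:
df = n - 1 = 15
SE = s_d/√n = 4/√16 = 1.0000
t = d̄/SE = 2.6/1.0000 = 2.6000
Critical value: t_{0.025,15} = ±2.131
p-value ≈ 0.0201
Decision: reject H₀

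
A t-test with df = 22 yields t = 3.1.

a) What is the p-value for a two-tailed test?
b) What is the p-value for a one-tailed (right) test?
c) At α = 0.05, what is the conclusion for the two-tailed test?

Answer: a) 0.0052, b) 0.0026, c) reject H₀

Derivation:
Using t-distribution with df = 22:
a) Two-tailed: p = 2×P(T > 3.1) = 0.0052
b) One-tailed: p = P(T > 3.1) = 0.0026
c) 0.0052 < 0.05, reject H₀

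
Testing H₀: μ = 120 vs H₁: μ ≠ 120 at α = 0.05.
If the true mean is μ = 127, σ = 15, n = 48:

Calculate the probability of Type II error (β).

Answer: β ≈ 0.1015

Derivation:
SE = σ/√n = 15/√48 = 2.1651
Critical values: μ₀ ± z_0.025×SE = 120 ± 1.960×2.1651
Acceptance region: (115.7564, 124.2436)
Under H₁ (μ = 127): z_high = (124.2436 - 127)/2.1651 = -1.2731, z_low = (115.7564 - 127)/2.1651 = -5.1931
β = P(not reject | H₁) = Φ(-1.2731) - Φ(-5.1931) ≈ 0.1015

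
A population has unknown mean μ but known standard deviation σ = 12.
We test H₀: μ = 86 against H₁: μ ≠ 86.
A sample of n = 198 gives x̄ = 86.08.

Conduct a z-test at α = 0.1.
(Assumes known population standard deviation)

Answer: z = 0.0938, fail to reject H₀

Derivation:
Standard error: SE = σ/√n = 12/√198 = 0.8528
z-statistic: z = (x̄ - μ₀)/SE = (86.08 - 86)/0.8528 = 0.0938
Critical value: ±1.645
p-value = 0.9253
Decision: fail to reject H₀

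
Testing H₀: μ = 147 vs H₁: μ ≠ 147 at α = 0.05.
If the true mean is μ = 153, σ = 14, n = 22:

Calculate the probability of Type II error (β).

SE = σ/√n = 14/√22 = 2.9848
Critical values: μ₀ ± z_0.025×SE = 147 ± 1.960×2.9848
Acceptance region: (141.1498, 152.8502)
Under H₁ (μ = 153): z_high = (152.8502 - 153)/2.9848 = -0.0502, z_low = (141.1498 - 153)/2.9848 = -3.9702
β = P(not reject | H₁) = Φ(-0.0502) - Φ(-3.9702) ≈ 0.4799

Answer: β ≈ 0.4799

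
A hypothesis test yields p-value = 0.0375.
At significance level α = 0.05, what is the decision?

Compare p-value to α:
0.0375 < 0.05
Decision: reject H₀

Answer: reject H₀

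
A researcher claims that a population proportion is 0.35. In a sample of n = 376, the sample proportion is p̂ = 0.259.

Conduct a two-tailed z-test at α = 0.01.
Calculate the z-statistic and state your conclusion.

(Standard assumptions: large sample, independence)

H₀: p = 0.35, H₁: p ≠ 0.35
Standard error: SE = √(p₀(1-p₀)/n) = √(0.35×0.65/376) = 0.024598
z-statistic: z = (p̂ - p₀)/SE = (0.259 - 0.35)/0.024598 = -3.6995
Critical value: z_0.005 = ±2.576
p-value = 0.0002
Decision: reject H₀ at α = 0.01

Answer: z = -3.6995, reject H₀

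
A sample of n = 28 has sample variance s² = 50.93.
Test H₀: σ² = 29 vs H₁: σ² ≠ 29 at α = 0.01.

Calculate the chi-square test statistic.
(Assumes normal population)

Answer: χ² = 47.4176, fail to reject H₀

Derivation:
df = n - 1 = 27
χ² = (n-1)s²/σ₀² = 27×50.93/29 = 47.4176
Critical values: χ²_{0.995,27} = 11.808, χ²_{0.005,27} = 49.645
Rejection region: χ² < 11.808 or χ² > 49.645
Decision: fail to reject H₀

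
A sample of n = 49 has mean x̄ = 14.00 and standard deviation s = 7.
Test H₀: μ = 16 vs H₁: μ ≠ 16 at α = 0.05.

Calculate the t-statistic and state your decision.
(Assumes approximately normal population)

Answer: t = -2.0000, fail to reject H₀

Derivation:
df = n - 1 = 48
SE = s/√n = 7/√49 = 1.0000
t = (x̄ - μ₀)/SE = (14.00 - 16)/1.0000 = -2.0000
Critical value: t_{0.025,48} = ±2.011
p-value ≈ 0.0512
Decision: fail to reject H₀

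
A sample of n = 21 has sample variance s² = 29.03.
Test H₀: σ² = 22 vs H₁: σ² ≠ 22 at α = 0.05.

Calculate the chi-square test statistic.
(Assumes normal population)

df = n - 1 = 20
χ² = (n-1)s²/σ₀² = 20×29.03/22 = 26.3909
Critical values: χ²_{0.975,20} = 9.591, χ²_{0.025,20} = 34.170
Rejection region: χ² < 9.591 or χ² > 34.170
Decision: fail to reject H₀

Answer: χ² = 26.3909, fail to reject H₀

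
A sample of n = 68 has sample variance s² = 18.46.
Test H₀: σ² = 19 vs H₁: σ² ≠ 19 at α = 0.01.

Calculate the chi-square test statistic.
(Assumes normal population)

Answer: χ² = 65.0958, fail to reject H₀

Derivation:
df = n - 1 = 67
χ² = (n-1)s²/σ₀² = 67×18.46/19 = 65.0958
Critical values: χ²_{0.995,67} = 40.935, χ²_{0.005,67} = 100.554
Rejection region: χ² < 40.935 or χ² > 100.554
Decision: fail to reject H₀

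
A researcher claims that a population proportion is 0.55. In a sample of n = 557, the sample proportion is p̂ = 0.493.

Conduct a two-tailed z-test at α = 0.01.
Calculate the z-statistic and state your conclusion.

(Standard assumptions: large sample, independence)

H₀: p = 0.55, H₁: p ≠ 0.55
Standard error: SE = √(p₀(1-p₀)/n) = √(0.55×0.45/557) = 0.021079
z-statistic: z = (p̂ - p₀)/SE = (0.493 - 0.55)/0.021079 = -2.7041
Critical value: z_0.005 = ±2.576
p-value = 0.0068
Decision: reject H₀ at α = 0.01

Answer: z = -2.7041, reject H₀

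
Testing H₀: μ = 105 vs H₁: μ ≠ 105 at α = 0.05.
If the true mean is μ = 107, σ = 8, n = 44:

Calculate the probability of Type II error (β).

SE = σ/√n = 8/√44 = 1.2060
Critical values: μ₀ ± z_0.025×SE = 105 ± 1.960×1.2060
Acceptance region: (102.6362, 107.3638)
Under H₁ (μ = 107): z_high = (107.3638 - 107)/1.2060 = 0.3017, z_low = (102.6362 - 107)/1.2060 = -3.6184
β = P(not reject | H₁) = Φ(0.3017) - Φ(-3.6184) ≈ 0.6184

Answer: β ≈ 0.6184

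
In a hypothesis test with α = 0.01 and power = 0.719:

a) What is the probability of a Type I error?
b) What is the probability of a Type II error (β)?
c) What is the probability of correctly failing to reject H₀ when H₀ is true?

Answer: a) 0.01, b) 0.281, c) 0.99

Derivation:
a) Type I error probability = α = 0.01
b) Power = P(reject H₀ | H₁ true) = 1 - β = 0.719, so Type II error probability = β = 1 - Power = 0.281
c) P(fail to reject H₀ | H₀ true) = 1 - α = 0.99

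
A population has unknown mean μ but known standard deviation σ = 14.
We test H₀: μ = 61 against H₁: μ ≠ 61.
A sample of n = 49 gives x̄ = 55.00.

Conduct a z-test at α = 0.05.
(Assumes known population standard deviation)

Standard error: SE = σ/√n = 14/√49 = 2.0000
z-statistic: z = (x̄ - μ₀)/SE = (55.00 - 61)/2.0000 = -3.0000
Critical value: ±1.960
p-value = 0.0027
Decision: reject H₀

Answer: z = -3.0000, reject H₀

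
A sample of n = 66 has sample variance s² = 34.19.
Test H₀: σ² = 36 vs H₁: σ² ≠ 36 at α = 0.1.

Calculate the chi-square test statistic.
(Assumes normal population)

Answer: χ² = 61.7319, fail to reject H₀

Derivation:
df = n - 1 = 65
χ² = (n-1)s²/σ₀² = 65×34.19/36 = 61.7319
Critical values: χ²_{0.95,65} = 47.450, χ²_{0.05,65} = 84.821
Rejection region: χ² < 47.450 or χ² > 84.821
Decision: fail to reject H₀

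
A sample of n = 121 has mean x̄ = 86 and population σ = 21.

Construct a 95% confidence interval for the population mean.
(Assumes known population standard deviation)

Confidence level: 95%, α = 0.05
z_0.025 = 1.960
SE = σ/√n = 21/√121 = 1.9091
Margin of error = 1.960 × 1.9091 = 3.7418
CI: x̄ ± margin = 86 ± 3.7418
CI: (82.2582, 89.7418)

Answer: (82.2582, 89.7418)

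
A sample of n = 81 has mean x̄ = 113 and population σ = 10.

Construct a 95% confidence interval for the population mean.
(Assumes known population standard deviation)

Confidence level: 95%, α = 0.05
z_0.025 = 1.960
SE = σ/√n = 10/√81 = 1.1111
Margin of error = 1.960 × 1.1111 = 2.1778
CI: x̄ ± margin = 113 ± 2.1778
CI: (110.8222, 115.1778)

Answer: (110.8222, 115.1778)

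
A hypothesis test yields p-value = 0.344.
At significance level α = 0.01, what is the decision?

Answer: fail to reject H₀

Derivation:
Compare p-value to α:
0.344 ≥ 0.01
Decision: fail to reject H₀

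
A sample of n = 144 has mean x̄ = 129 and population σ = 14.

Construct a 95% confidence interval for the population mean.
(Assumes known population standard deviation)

Confidence level: 95%, α = 0.05
z_0.025 = 1.960
SE = σ/√n = 14/√144 = 1.1667
Margin of error = 1.960 × 1.1667 = 2.2867
CI: x̄ ± margin = 129 ± 2.2867
CI: (126.7133, 131.2867)

Answer: (126.7133, 131.2867)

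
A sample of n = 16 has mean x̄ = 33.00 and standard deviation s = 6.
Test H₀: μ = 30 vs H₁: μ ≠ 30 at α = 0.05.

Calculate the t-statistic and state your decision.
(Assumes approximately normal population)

Answer: t = 2.0000, fail to reject H₀

Derivation:
df = n - 1 = 15
SE = s/√n = 6/√16 = 1.5000
t = (x̄ - μ₀)/SE = (33.00 - 30)/1.5000 = 2.0000
Critical value: t_{0.025,15} = ±2.131
p-value ≈ 0.0639
Decision: fail to reject H₀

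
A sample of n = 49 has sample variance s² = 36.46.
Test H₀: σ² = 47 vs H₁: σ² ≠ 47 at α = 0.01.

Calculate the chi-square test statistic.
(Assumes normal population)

Answer: χ² = 37.2357, fail to reject H₀

Derivation:
df = n - 1 = 48
χ² = (n-1)s²/σ₀² = 48×36.46/47 = 37.2357
Critical values: χ²_{0.995,48} = 26.511, χ²_{0.005,48} = 76.969
Rejection region: χ² < 26.511 or χ² > 76.969
Decision: fail to reject H₀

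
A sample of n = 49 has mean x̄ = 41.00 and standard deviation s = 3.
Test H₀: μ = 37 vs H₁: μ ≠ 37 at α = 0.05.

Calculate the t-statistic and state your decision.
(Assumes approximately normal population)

df = n - 1 = 48
SE = s/√n = 3/√49 = 0.4286
t = (x̄ - μ₀)/SE = (41.00 - 37)/0.4286 = 9.3327
Critical value: t_{0.025,48} = ±2.011
p-value < 0.0001
Decision: reject H₀

Answer: t = 9.3327, reject H₀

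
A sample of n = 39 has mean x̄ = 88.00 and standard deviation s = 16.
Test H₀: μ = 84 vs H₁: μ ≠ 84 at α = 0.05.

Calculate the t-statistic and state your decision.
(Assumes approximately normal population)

Answer: t = 1.5612, fail to reject H₀

Derivation:
df = n - 1 = 38
SE = s/√n = 16/√39 = 2.5621
t = (x̄ - μ₀)/SE = (88.00 - 84)/2.5621 = 1.5612
Critical value: t_{0.025,38} = ±2.024
p-value ≈ 0.1268
Decision: fail to reject H₀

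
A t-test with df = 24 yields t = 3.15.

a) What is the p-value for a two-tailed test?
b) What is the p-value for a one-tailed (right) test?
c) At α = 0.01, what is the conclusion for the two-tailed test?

Answer: a) 0.0043, b) 0.0022, c) reject H₀

Derivation:
Using t-distribution with df = 24:
a) Two-tailed: p = 2×P(T > 3.15) = 0.0043
b) One-tailed: p = P(T > 3.15) = 0.0022
c) 0.0043 < 0.01, reject H₀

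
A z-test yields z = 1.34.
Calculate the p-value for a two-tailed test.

Answer: p-value ≈ 0.1802

Derivation:
For z = 1.34:
p = 2×P(Z > |1.34|) = 2×(1 - Φ(1.34)) = 0.1802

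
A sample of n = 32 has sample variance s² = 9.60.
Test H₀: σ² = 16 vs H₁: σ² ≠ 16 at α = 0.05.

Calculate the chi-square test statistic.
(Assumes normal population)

df = n - 1 = 31
χ² = (n-1)s²/σ₀² = 31×9.60/16 = 18.6000
Critical values: χ²_{0.975,31} = 17.539, χ²_{0.025,31} = 48.232
Rejection region: χ² < 17.539 or χ² > 48.232
Decision: fail to reject H₀

Answer: χ² = 18.6000, fail to reject H₀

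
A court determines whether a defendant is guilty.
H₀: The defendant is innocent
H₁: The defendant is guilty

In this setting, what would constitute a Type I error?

A Type I error (probability α) occurs when we reject a true H₀.
A Type II error (probability β) occurs when we fail to reject a false H₀.

Answer: Convicting an innocent person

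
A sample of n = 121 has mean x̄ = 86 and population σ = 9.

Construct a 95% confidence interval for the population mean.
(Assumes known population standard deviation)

Confidence level: 95%, α = 0.05
z_0.025 = 1.960
SE = σ/√n = 9/√121 = 0.8182
Margin of error = 1.960 × 0.8182 = 1.6037
CI: x̄ ± margin = 86 ± 1.6037
CI: (84.3963, 87.6037)

Answer: (84.3963, 87.6037)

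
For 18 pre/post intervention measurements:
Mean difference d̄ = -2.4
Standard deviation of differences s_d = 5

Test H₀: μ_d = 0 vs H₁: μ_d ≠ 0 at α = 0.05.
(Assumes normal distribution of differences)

Answer: t = -2.0365, fail to reject H₀

Derivation:
df = n - 1 = 17
SE = s_d/√n = 5/√18 = 1.1785
t = d̄/SE = -2.4/1.1785 = -2.0365
Critical value: t_{0.025,17} = ±2.110
p-value ≈ 0.0576
Decision: fail to reject H₀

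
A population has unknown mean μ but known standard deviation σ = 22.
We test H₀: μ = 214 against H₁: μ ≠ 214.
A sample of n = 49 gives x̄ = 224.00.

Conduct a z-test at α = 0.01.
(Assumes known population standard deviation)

Answer: z = 3.1818, reject H₀

Derivation:
Standard error: SE = σ/√n = 22/√49 = 3.1429
z-statistic: z = (x̄ - μ₀)/SE = (224.00 - 214)/3.1429 = 3.1818
Critical value: ±2.576
p-value = 0.0015
Decision: reject H₀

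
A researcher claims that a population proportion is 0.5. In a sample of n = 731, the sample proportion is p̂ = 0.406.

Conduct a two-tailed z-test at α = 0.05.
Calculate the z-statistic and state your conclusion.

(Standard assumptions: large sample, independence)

Answer: z = -5.0830, reject H₀

Derivation:
H₀: p = 0.5, H₁: p ≠ 0.5
Standard error: SE = √(p₀(1-p₀)/n) = √(0.5×0.5/731) = 0.018493
z-statistic: z = (p̂ - p₀)/SE = (0.406 - 0.5)/0.018493 = -5.0830
Critical value: z_0.025 = ±1.960
p-value < 0.0001
Decision: reject H₀ at α = 0.05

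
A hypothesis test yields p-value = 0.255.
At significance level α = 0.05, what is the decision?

Compare p-value to α:
0.255 ≥ 0.05
Decision: fail to reject H₀

Answer: fail to reject H₀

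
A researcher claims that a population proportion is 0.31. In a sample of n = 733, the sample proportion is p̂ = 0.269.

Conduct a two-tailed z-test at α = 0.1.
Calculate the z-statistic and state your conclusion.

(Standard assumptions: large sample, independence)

H₀: p = 0.31, H₁: p ≠ 0.31
Standard error: SE = √(p₀(1-p₀)/n) = √(0.31×0.69/733) = 0.017083
z-statistic: z = (p̂ - p₀)/SE = (0.269 - 0.31)/0.017083 = -2.4000
Critical value: z_0.05 = ±1.645
p-value = 0.0164
Decision: reject H₀ at α = 0.1

Answer: z = -2.4000, reject H₀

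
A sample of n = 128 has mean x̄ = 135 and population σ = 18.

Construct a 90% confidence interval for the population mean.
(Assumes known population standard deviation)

Answer: (132.3828, 137.6172)

Derivation:
Confidence level: 90%, α = 0.1
z_0.05 = 1.645
SE = σ/√n = 18/√128 = 1.5910
Margin of error = 1.645 × 1.5910 = 2.6172
CI: x̄ ± margin = 135 ± 2.6172
CI: (132.3828, 137.6172)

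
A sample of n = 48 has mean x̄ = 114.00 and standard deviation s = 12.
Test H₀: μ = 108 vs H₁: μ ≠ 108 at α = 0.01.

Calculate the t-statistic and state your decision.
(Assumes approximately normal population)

df = n - 1 = 47
SE = s/√n = 12/√48 = 1.7321
t = (x̄ - μ₀)/SE = (114.00 - 108)/1.7321 = 3.4640
Critical value: t_{0.005,47} = ±2.685
p-value ≈ 0.0011
Decision: reject H₀

Answer: t = 3.4640, reject H₀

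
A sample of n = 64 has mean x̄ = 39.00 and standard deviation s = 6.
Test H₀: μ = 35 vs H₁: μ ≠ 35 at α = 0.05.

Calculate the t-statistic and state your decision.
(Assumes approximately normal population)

Answer: t = 5.3333, reject H₀

Derivation:
df = n - 1 = 63
SE = s/√n = 6/√64 = 0.7500
t = (x̄ - μ₀)/SE = (39.00 - 35)/0.7500 = 5.3333
Critical value: t_{0.025,63} = ±1.998
p-value < 0.0001
Decision: reject H₀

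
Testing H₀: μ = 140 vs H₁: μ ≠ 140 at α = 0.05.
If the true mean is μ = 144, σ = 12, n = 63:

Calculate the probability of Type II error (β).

Answer: β ≈ 0.2464

Derivation:
SE = σ/√n = 12/√63 = 1.5119
Critical values: μ₀ ± z_0.025×SE = 140 ± 1.960×1.5119
Acceptance region: (137.0367, 142.9633)
Under H₁ (μ = 144): z_high = (142.9633 - 144)/1.5119 = -0.6857, z_low = (137.0367 - 144)/1.5119 = -4.6057
β = P(not reject | H₁) = Φ(-0.6857) - Φ(-4.6057) ≈ 0.2464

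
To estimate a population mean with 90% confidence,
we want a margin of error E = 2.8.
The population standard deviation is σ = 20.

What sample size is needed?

Answer: n = 139

Derivation:
z_0.05 = 1.645
n = (z×σ/E)² = (1.645×20/2.8)²
n = 138.0625
Round up: n = 139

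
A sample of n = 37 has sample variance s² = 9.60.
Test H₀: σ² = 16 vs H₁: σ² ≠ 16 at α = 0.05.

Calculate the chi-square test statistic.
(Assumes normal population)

df = n - 1 = 36
χ² = (n-1)s²/σ₀² = 36×9.60/16 = 21.6000
Critical values: χ²_{0.975,36} = 21.336, χ²_{0.025,36} = 54.437
Rejection region: χ² < 21.336 or χ² > 54.437
Decision: fail to reject H₀

Answer: χ² = 21.6000, fail to reject H₀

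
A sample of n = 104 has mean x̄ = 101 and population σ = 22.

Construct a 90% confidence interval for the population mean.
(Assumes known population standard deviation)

Confidence level: 90%, α = 0.1
z_0.05 = 1.645
SE = σ/√n = 22/√104 = 2.1573
Margin of error = 1.645 × 2.1573 = 3.5488
CI: x̄ ± margin = 101 ± 3.5488
CI: (97.4512, 104.5488)

Answer: (97.4512, 104.5488)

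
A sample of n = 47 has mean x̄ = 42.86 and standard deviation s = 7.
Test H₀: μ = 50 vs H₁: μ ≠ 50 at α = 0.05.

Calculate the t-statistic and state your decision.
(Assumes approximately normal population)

df = n - 1 = 46
SE = s/√n = 7/√47 = 1.0211
t = (x̄ - μ₀)/SE = (42.86 - 50)/1.0211 = -6.9925
Critical value: t_{0.025,46} = ±2.013
p-value < 0.0001
Decision: reject H₀

Answer: t = -6.9925, reject H₀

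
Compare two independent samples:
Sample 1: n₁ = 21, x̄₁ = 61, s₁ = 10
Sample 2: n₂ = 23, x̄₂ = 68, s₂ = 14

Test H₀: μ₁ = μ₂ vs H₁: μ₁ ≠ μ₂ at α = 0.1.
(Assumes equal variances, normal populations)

Answer: t = -1.8918, reject H₀

Derivation:
Pooled variance: s²_p = [20×10² + 22×14²]/(42) = 150.2857
s_p = 12.2591
SE = s_p×√(1/n₁ + 1/n₂) = 12.2591×√(1/21 + 1/23) = 3.7001
t = (x̄₁ - x̄₂)/SE = (61 - 68)/3.7001 = -1.8918
df = 42, t-critical = ±1.682
Decision: reject H₀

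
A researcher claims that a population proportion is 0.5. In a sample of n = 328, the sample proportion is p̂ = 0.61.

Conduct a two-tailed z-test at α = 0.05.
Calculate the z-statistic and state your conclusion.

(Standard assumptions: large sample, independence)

H₀: p = 0.5, H₁: p ≠ 0.5
Standard error: SE = √(p₀(1-p₀)/n) = √(0.5×0.5/328) = 0.027608
z-statistic: z = (p̂ - p₀)/SE = (0.61 - 0.5)/0.027608 = 3.9844
Critical value: z_0.025 = ±1.960
p-value = 0.0001
Decision: reject H₀ at α = 0.05

Answer: z = 3.9844, reject H₀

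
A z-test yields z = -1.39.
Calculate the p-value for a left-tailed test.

For z = -1.39:
p = P(Z < -1.39) = Φ(-1.39) = 0.0823

Answer: p-value ≈ 0.0823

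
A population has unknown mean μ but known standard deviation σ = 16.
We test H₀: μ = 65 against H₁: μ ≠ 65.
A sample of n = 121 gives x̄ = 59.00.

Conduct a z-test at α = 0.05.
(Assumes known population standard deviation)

Answer: z = -4.1251, reject H₀

Derivation:
Standard error: SE = σ/√n = 16/√121 = 1.4545
z-statistic: z = (x̄ - μ₀)/SE = (59.00 - 65)/1.4545 = -4.1251
Critical value: ±1.960
p-value < 0.0001
Decision: reject H₀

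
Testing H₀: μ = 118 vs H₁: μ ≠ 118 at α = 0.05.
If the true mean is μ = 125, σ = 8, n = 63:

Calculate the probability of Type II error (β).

SE = σ/√n = 8/√63 = 1.0079
Critical values: μ₀ ± z_0.025×SE = 118 ± 1.960×1.0079
Acceptance region: (116.0245, 119.9755)
Under H₁ (μ = 125): z_high = (119.9755 - 125)/1.0079 = -4.9851, z_low = (116.0245 - 125)/1.0079 = -8.9051
β = P(not reject | H₁) = Φ(-4.9851) - Φ(-8.9051) ≈ 0.0000

Answer: β ≈ 0.0000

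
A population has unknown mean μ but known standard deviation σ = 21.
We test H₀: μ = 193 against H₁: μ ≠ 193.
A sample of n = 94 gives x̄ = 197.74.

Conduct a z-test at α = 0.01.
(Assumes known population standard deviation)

Standard error: SE = σ/√n = 21/√94 = 2.1660
z-statistic: z = (x̄ - μ₀)/SE = (197.74 - 193)/2.1660 = 2.1884
Critical value: ±2.576
p-value = 0.0286
Decision: fail to reject H₀

Answer: z = 2.1884, fail to reject H₀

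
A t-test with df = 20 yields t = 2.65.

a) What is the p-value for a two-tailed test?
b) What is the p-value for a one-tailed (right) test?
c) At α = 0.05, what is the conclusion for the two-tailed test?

Using t-distribution with df = 20:
a) Two-tailed: p = 2×P(T > 2.65) = 0.0154
b) One-tailed: p = P(T > 2.65) = 0.0077
c) 0.0154 < 0.05, reject H₀

Answer: a) 0.0154, b) 0.0077, c) reject H₀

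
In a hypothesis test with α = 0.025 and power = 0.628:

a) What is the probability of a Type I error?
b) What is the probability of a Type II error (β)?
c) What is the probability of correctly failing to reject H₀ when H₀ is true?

Answer: a) 0.025, b) 0.372, c) 0.975

Derivation:
a) Type I error probability = α = 0.025
b) Power = P(reject H₀ | H₁ true) = 1 - β = 0.628, so Type II error probability = β = 1 - Power = 0.372
c) P(fail to reject H₀ | H₀ true) = 1 - α = 0.975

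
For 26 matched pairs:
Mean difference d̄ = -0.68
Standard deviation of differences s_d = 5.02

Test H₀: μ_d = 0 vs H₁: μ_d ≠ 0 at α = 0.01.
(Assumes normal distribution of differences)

Answer: t = -0.6907, fail to reject H₀

Derivation:
df = n - 1 = 25
SE = s_d/√n = 5.02/√26 = 0.9845
t = d̄/SE = -0.68/0.9845 = -0.6907
Critical value: t_{0.005,25} = ±2.787
p-value ≈ 0.4961
Decision: fail to reject H₀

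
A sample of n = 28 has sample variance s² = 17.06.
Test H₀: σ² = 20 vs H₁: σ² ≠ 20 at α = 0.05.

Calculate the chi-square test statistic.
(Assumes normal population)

Answer: χ² = 23.0310, fail to reject H₀

Derivation:
df = n - 1 = 27
χ² = (n-1)s²/σ₀² = 27×17.06/20 = 23.0310
Critical values: χ²_{0.975,27} = 14.573, χ²_{0.025,27} = 43.195
Rejection region: χ² < 14.573 or χ² > 43.195
Decision: fail to reject H₀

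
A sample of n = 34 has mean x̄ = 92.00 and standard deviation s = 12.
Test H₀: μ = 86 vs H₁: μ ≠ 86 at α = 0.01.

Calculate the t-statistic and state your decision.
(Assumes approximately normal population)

Answer: t = 2.9155, reject H₀

Derivation:
df = n - 1 = 33
SE = s/√n = 12/√34 = 2.0580
t = (x̄ - μ₀)/SE = (92.00 - 86)/2.0580 = 2.9155
Critical value: t_{0.005,33} = ±2.733
p-value ≈ 0.0063
Decision: reject H₀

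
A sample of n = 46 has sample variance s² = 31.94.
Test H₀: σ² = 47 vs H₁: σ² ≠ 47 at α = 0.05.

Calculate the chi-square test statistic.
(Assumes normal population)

Answer: χ² = 30.5809, fail to reject H₀

Derivation:
df = n - 1 = 45
χ² = (n-1)s²/σ₀² = 45×31.94/47 = 30.5809
Critical values: χ²_{0.975,45} = 28.366, χ²_{0.025,45} = 65.410
Rejection region: χ² < 28.366 or χ² > 65.410
Decision: fail to reject H₀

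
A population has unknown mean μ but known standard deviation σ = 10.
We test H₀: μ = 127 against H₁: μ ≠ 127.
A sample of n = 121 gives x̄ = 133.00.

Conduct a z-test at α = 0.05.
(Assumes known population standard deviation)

Answer: z = 6.5999, reject H₀

Derivation:
Standard error: SE = σ/√n = 10/√121 = 0.9091
z-statistic: z = (x̄ - μ₀)/SE = (133.00 - 127)/0.9091 = 6.5999
Critical value: ±1.960
p-value < 0.0001
Decision: reject H₀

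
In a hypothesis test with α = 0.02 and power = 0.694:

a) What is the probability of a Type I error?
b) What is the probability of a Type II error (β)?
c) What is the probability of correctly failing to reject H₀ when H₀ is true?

Answer: a) 0.02, b) 0.306, c) 0.98

Derivation:
a) Type I error probability = α = 0.02
b) Power = P(reject H₀ | H₁ true) = 1 - β = 0.694, so Type II error probability = β = 1 - Power = 0.306
c) P(fail to reject H₀ | H₀ true) = 1 - α = 0.98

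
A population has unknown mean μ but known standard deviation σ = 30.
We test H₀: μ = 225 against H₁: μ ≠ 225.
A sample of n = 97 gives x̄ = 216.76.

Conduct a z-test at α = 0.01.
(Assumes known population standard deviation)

Standard error: SE = σ/√n = 30/√97 = 3.0460
z-statistic: z = (x̄ - μ₀)/SE = (216.76 - 225)/3.0460 = -2.7052
Critical value: ±2.576
p-value = 0.0068
Decision: reject H₀

Answer: z = -2.7052, reject H₀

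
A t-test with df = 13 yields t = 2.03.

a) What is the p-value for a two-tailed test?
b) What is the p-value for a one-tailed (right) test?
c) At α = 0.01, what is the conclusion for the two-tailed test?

Using t-distribution with df = 13:
a) Two-tailed: p = 2×P(T > 2.03) = 0.0633
b) One-tailed: p = P(T > 2.03) = 0.0317
c) 0.0633 ≥ 0.01, fail to reject H₀

Answer: a) 0.0633, b) 0.0317, c) fail to reject H₀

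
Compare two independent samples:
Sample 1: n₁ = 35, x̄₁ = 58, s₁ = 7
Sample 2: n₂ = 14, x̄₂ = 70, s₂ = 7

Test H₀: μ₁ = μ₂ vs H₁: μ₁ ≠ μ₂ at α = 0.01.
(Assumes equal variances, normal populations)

Pooled variance: s²_p = [34×7² + 13×7²]/(47) = 49.0000
s_p = 7.0000
SE = s_p×√(1/n₁ + 1/n₂) = 7.0000×√(1/35 + 1/14) = 2.2136
t = (x̄₁ - x̄₂)/SE = (58 - 70)/2.2136 = -5.4210
df = 47, t-critical = ±2.685
Decision: reject H₀

Answer: t = -5.4210, reject H₀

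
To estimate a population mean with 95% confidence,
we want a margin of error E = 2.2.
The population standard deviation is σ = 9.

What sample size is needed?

Answer: n = 65

Derivation:
z_0.025 = 1.960
n = (z×σ/E)² = (1.960×9/2.2)²
n = 64.2912
Round up: n = 65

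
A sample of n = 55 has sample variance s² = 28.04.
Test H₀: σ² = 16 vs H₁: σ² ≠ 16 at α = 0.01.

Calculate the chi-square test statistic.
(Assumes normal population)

df = n - 1 = 54
χ² = (n-1)s²/σ₀² = 54×28.04/16 = 94.6350
Critical values: χ²_{0.995,54} = 30.981, χ²_{0.005,54} = 84.502
Rejection region: χ² < 30.981 or χ² > 84.502
Decision: reject H₀

Answer: χ² = 94.6350, reject H₀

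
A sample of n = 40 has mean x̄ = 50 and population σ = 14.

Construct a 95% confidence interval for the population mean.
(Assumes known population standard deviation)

Confidence level: 95%, α = 0.05
z_0.025 = 1.960
SE = σ/√n = 14/√40 = 2.2136
Margin of error = 1.960 × 2.2136 = 4.3387
CI: x̄ ± margin = 50 ± 4.3387
CI: (45.6613, 54.3387)

Answer: (45.6613, 54.3387)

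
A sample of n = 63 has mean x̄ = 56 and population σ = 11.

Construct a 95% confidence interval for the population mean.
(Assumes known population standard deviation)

Confidence level: 95%, α = 0.05
z_0.025 = 1.960
SE = σ/√n = 11/√63 = 1.3859
Margin of error = 1.960 × 1.3859 = 2.7164
CI: x̄ ± margin = 56 ± 2.7164
CI: (53.2836, 58.7164)

Answer: (53.2836, 58.7164)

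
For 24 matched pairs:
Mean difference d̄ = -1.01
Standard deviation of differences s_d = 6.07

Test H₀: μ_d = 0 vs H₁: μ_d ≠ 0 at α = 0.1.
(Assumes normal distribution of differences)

df = n - 1 = 23
SE = s_d/√n = 6.07/√24 = 1.2390
t = d̄/SE = -1.01/1.2390 = -0.8152
Critical value: t_{0.05,23} = ±1.714
p-value ≈ 0.4233
Decision: fail to reject H₀

Answer: t = -0.8152, fail to reject H₀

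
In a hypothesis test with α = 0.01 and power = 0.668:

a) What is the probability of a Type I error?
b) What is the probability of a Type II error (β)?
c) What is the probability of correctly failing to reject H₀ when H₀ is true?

a) Type I error probability = α = 0.01
b) Power = P(reject H₀ | H₁ true) = 1 - β = 0.668, so Type II error probability = β = 1 - Power = 0.332
c) P(fail to reject H₀ | H₀ true) = 1 - α = 0.99

Answer: a) 0.01, b) 0.332, c) 0.99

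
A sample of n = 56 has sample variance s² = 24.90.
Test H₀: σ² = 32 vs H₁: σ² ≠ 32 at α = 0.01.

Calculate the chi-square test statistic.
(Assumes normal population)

Answer: χ² = 42.7969, fail to reject H₀

Derivation:
df = n - 1 = 55
χ² = (n-1)s²/σ₀² = 55×24.90/32 = 42.7969
Critical values: χ²_{0.995,55} = 31.735, χ²_{0.005,55} = 85.749
Rejection region: χ² < 31.735 or χ² > 85.749
Decision: fail to reject H₀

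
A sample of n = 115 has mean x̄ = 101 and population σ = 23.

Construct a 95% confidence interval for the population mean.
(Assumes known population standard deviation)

Answer: (96.7962, 105.2038)

Derivation:
Confidence level: 95%, α = 0.05
z_0.025 = 1.960
SE = σ/√n = 23/√115 = 2.1448
Margin of error = 1.960 × 2.1448 = 4.2038
CI: x̄ ± margin = 101 ± 4.2038
CI: (96.7962, 105.2038)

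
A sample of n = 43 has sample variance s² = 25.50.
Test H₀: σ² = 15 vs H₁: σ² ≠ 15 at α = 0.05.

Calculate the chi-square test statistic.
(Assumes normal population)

df = n - 1 = 42
χ² = (n-1)s²/σ₀² = 42×25.50/15 = 71.4000
Critical values: χ²_{0.975,42} = 25.999, χ²_{0.025,42} = 61.777
Rejection region: χ² < 25.999 or χ² > 61.777
Decision: reject H₀

Answer: χ² = 71.4000, reject H₀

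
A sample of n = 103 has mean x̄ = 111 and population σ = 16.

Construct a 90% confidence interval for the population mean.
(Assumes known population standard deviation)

Answer: (108.4067, 113.5933)

Derivation:
Confidence level: 90%, α = 0.1
z_0.05 = 1.645
SE = σ/√n = 16/√103 = 1.5765
Margin of error = 1.645 × 1.5765 = 2.5933
CI: x̄ ± margin = 111 ± 2.5933
CI: (108.4067, 113.5933)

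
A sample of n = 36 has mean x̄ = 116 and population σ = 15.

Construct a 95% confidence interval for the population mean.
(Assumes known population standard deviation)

Answer: (111.1000, 120.9000)

Derivation:
Confidence level: 95%, α = 0.05
z_0.025 = 1.960
SE = σ/√n = 15/√36 = 2.5000
Margin of error = 1.960 × 2.5000 = 4.9000
CI: x̄ ± margin = 116 ± 4.9000
CI: (111.1000, 120.9000)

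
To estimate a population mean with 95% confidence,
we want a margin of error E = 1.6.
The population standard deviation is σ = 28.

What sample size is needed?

Answer: n = 1177

Derivation:
z_0.025 = 1.960
n = (z×σ/E)² = (1.960×28/1.6)²
n = 1176.4900
Round up: n = 1177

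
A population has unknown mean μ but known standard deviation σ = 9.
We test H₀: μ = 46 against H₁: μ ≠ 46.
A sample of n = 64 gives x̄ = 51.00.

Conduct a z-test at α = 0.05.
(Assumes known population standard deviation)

Standard error: SE = σ/√n = 9/√64 = 1.1250
z-statistic: z = (x̄ - μ₀)/SE = (51.00 - 46)/1.1250 = 4.4444
Critical value: ±1.960
p-value < 0.0001
Decision: reject H₀

Answer: z = 4.4444, reject H₀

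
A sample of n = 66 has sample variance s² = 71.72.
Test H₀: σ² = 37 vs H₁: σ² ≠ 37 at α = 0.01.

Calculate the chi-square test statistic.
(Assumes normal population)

df = n - 1 = 65
χ² = (n-1)s²/σ₀² = 65×71.72/37 = 125.9946
Critical values: χ²_{0.995,65} = 39.383, χ²_{0.005,65} = 98.105
Rejection region: χ² < 39.383 or χ² > 98.105
Decision: reject H₀

Answer: χ² = 125.9946, reject H₀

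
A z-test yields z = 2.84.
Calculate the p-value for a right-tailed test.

For z = 2.84:
p = P(Z > 2.84) = 1 - Φ(2.84) = 0.0023

Answer: p-value ≈ 0.0023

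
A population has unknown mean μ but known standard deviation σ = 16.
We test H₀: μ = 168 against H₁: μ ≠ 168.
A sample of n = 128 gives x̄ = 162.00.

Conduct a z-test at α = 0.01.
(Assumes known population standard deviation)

Standard error: SE = σ/√n = 16/√128 = 1.4142
z-statistic: z = (x̄ - μ₀)/SE = (162.00 - 168)/1.4142 = -4.2427
Critical value: ±2.576
p-value < 0.0001
Decision: reject H₀

Answer: z = -4.2427, reject H₀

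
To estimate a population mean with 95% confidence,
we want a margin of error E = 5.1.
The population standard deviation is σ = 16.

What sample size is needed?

Answer: n = 38

Derivation:
z_0.025 = 1.960
n = (z×σ/E)² = (1.960×16/5.1)²
n = 37.8104
Round up: n = 38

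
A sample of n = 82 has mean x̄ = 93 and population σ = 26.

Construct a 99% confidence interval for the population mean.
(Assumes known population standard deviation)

Confidence level: 99%, α = 0.01
z_0.005 = 2.576
SE = σ/√n = 26/√82 = 2.8712
Margin of error = 2.576 × 2.8712 = 7.3962
CI: x̄ ± margin = 93 ± 7.3962
CI: (85.6038, 100.3962)

Answer: (85.6038, 100.3962)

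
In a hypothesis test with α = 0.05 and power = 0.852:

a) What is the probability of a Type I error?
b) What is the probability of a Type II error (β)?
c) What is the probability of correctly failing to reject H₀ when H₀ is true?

Answer: a) 0.05, b) 0.148, c) 0.95

Derivation:
a) Type I error probability = α = 0.05
b) Power = P(reject H₀ | H₁ true) = 1 - β = 0.852, so Type II error probability = β = 1 - Power = 0.148
c) P(fail to reject H₀ | H₀ true) = 1 - α = 0.95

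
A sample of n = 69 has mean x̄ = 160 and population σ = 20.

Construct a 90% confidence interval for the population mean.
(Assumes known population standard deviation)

Answer: (156.0393, 163.9607)

Derivation:
Confidence level: 90%, α = 0.1
z_0.05 = 1.645
SE = σ/√n = 20/√69 = 2.4077
Margin of error = 1.645 × 2.4077 = 3.9607
CI: x̄ ± margin = 160 ± 3.9607
CI: (156.0393, 163.9607)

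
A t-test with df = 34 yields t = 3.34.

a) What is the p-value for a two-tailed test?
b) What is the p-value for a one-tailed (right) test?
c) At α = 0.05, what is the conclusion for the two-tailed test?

Using t-distribution with df = 34:
a) Two-tailed: p = 2×P(T > 3.34) = 0.0020
b) One-tailed: p = P(T > 3.34) = 0.0010
c) 0.0020 < 0.05, reject H₀

Answer: a) 0.0020, b) 0.0010, c) reject H₀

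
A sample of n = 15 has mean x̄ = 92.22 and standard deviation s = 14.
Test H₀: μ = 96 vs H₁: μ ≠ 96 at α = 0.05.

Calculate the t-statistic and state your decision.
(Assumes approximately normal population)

df = n - 1 = 14
SE = s/√n = 14/√15 = 3.6148
t = (x̄ - μ₀)/SE = (92.22 - 96)/3.6148 = -1.0457
Critical value: t_{0.025,14} = ±2.145
p-value ≈ 0.3134
Decision: fail to reject H₀

Answer: t = -1.0457, fail to reject H₀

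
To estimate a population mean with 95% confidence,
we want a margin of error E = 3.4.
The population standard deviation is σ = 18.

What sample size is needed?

z_0.025 = 1.960
n = (z×σ/E)² = (1.960×18/3.4)²
n = 107.6711
Round up: n = 108

Answer: n = 108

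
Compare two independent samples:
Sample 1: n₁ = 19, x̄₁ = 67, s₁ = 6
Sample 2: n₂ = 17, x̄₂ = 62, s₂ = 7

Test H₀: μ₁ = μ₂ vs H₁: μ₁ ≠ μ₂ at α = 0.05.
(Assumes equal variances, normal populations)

Pooled variance: s²_p = [18×6² + 16×7²]/(34) = 42.1176
s_p = 6.4898
SE = s_p×√(1/n₁ + 1/n₂) = 6.4898×√(1/19 + 1/17) = 2.1666
t = (x̄₁ - x̄₂)/SE = (67 - 62)/2.1666 = 2.3078
df = 34, t-critical = ±2.032
Decision: reject H₀

Answer: t = 2.3078, reject H₀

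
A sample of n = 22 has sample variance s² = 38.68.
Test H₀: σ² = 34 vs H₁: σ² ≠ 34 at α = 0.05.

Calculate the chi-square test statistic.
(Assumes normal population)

Answer: χ² = 23.8906, fail to reject H₀

Derivation:
df = n - 1 = 21
χ² = (n-1)s²/σ₀² = 21×38.68/34 = 23.8906
Critical values: χ²_{0.975,21} = 10.283, χ²_{0.025,21} = 35.479
Rejection region: χ² < 10.283 or χ² > 35.479
Decision: fail to reject H₀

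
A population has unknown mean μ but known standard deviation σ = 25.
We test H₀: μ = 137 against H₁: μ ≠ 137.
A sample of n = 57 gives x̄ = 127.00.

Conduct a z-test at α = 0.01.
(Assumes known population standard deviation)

Standard error: SE = σ/√n = 25/√57 = 3.3113
z-statistic: z = (x̄ - μ₀)/SE = (127.00 - 137)/3.3113 = -3.0200
Critical value: ±2.576
p-value = 0.0025
Decision: reject H₀

Answer: z = -3.0200, reject H₀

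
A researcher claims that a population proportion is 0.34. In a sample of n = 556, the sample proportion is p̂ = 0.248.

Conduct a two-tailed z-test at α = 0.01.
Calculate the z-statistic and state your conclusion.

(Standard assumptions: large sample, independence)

Answer: z = -4.5794, reject H₀

Derivation:
H₀: p = 0.34, H₁: p ≠ 0.34
Standard error: SE = √(p₀(1-p₀)/n) = √(0.34×0.66/556) = 0.020090
z-statistic: z = (p̂ - p₀)/SE = (0.248 - 0.34)/0.020090 = -4.5794
Critical value: z_0.005 = ±2.576
p-value < 0.0001
Decision: reject H₀ at α = 0.01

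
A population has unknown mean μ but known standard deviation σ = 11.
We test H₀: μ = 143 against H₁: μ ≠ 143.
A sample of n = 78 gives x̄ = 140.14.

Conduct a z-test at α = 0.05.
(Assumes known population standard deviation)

Answer: z = -2.2963, reject H₀

Derivation:
Standard error: SE = σ/√n = 11/√78 = 1.2455
z-statistic: z = (x̄ - μ₀)/SE = (140.14 - 143)/1.2455 = -2.2963
Critical value: ±1.960
p-value = 0.0217
Decision: reject H₀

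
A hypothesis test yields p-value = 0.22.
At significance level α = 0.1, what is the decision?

Compare p-value to α:
0.22 ≥ 0.1
Decision: fail to reject H₀

Answer: fail to reject H₀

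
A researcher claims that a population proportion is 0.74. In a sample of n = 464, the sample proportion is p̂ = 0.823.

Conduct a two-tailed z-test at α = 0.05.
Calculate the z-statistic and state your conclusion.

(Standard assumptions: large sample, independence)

Answer: z = 4.0760, reject H₀

Derivation:
H₀: p = 0.74, H₁: p ≠ 0.74
Standard error: SE = √(p₀(1-p₀)/n) = √(0.74×0.26/464) = 0.020363
z-statistic: z = (p̂ - p₀)/SE = (0.823 - 0.74)/0.020363 = 4.0760
Critical value: z_0.025 = ±1.960
p-value < 0.0001
Decision: reject H₀ at α = 0.05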